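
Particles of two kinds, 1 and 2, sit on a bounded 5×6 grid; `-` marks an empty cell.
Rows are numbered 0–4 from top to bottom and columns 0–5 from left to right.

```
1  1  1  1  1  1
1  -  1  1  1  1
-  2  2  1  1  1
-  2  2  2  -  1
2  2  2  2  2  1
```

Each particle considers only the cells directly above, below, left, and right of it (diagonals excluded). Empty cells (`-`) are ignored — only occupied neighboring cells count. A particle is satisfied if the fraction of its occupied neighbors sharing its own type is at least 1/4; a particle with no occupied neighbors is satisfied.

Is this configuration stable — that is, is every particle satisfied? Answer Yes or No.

Yes

Row 0: (0,0)1 2/2 ok · (0,1)1 2/2 ok · (0,2)1 3/3 ok · (0,3)1 3/3 ok · (0,4)1 3/3 ok · (0,5)1 2/2 ok
Row 1: (1,0)1 1/1 ok · (1,2)1 2/3 ok · (1,3)1 4/4 ok · (1,4)1 4/4 ok · (1,5)1 3/3 ok
Row 2: (2,1)2 2/2 ok · (2,2)2 2/4 ok · (2,3)1 2/4 ok · (2,4)1 3/3 ok · (2,5)1 3/3 ok
Row 3: (3,1)2 3/3 ok · (3,2)2 4/4 ok · (3,3)2 2/3 ok · (3,5)1 2/2 ok
Row 4: (4,0)2 1/1 ok · (4,1)2 3/3 ok · (4,2)2 3/3 ok · (4,3)2 3/3 ok · (4,4)2 1/2 ok · (4,5)1 1/2 ok
All meet the threshold, so the configuration is stable.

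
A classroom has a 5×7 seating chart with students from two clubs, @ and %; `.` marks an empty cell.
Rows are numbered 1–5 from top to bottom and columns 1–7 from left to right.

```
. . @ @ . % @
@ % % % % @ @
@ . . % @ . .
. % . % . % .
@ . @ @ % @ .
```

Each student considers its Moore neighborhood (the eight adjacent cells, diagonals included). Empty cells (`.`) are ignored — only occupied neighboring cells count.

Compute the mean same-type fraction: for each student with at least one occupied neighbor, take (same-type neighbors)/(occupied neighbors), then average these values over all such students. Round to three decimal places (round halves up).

0.374

(1,3)@ 1/4
(1,4)@ 1/4
(1,6)% 1/4
(1,7)@ 2/3
(2,1)@ 1/2
(2,2)% 1/4
(2,3)% 3/5
(2,4)% 3/6
(2,5)% 3/6
(2,6)@ 3/5
(2,7)@ 2/3
(3,1)@ 1/3
(3,4)% 4/5
(3,5)@ 1/6
(4,2)% 0/3
(4,4)% 2/5
(4,6)% 1/3
(5,1)@ 0/1
(5,3)@ 1/3
(5,4)@ 1/3
(5,5)% 2/4
(5,6)@ 0/2
Sum over 22 students: 1/4 + 1/4 + 1/4 + 2/3 + 1/2 + 1/4 + 3/5 + 3/6 + 3/6 + 3/5 + 2/3 + 1/3 + 4/5 + 1/6 + 0/3 + 2/5 + 1/3 + 0/1 + 1/3 + 1/3 + 2/4 + 0/2 = 247/30; mean = 247/30 ÷ 22 = 247/660 = 0.374242… → 0.374.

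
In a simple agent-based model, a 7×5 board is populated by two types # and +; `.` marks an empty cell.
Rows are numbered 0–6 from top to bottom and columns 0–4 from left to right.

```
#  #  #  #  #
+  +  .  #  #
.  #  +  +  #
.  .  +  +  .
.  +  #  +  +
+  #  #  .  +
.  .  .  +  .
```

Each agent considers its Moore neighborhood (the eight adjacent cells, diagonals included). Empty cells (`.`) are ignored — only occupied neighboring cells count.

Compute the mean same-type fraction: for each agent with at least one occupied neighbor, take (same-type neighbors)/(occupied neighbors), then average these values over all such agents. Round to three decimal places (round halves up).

0.587

(0,0)# 1/3
(0,1)# 2/4
(0,2)# 3/4
(0,3)# 4/4
(0,4)# 3/3
(1,0)+ 1/4
(1,1)+ 2/6
(1,3)# 5/7
(1,4)# 4/5
(2,1)# 0/4
(2,2)+ 4/6
(2,3)+ 3/6
(2,4)# 2/4
(3,2)+ 5/7
(3,3)+ 5/7
(4,1)+ 2/5
(4,2)# 2/6
(4,3)+ 4/6
(4,4)+ 3/3
(5,0)+ 1/2
(5,1)# 2/4
(5,2)# 2/5
(5,4)+ 3/3
(6,3)+ 1/2
Sum over 24 agents: 1/3 + 2/4 + 3/4 + 4/4 + 3/3 + 1/4 + 2/6 + 5/7 + 4/5 + 0/4 + 4/6 + 3/6 + 2/4 + 5/7 + 5/7 + 2/5 + 2/6 + 4/6 + 3/3 + 1/2 + 2/4 + 2/5 + 3/3 + 1/2 = 1478/105; mean = 1478/105 ÷ 24 = 739/1260 = 0.586507… → 0.587.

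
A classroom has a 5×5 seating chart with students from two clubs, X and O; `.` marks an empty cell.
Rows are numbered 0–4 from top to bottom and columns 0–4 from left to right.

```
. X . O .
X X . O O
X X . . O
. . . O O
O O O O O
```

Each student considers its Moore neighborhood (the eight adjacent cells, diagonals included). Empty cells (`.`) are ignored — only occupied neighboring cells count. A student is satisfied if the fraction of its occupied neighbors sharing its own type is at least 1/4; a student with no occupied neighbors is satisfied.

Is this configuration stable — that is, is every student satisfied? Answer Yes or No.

Yes

(0,1)X 2/2 ✓
(0,3)O 2/2 ✓
(1,0)X 4/4 ✓
(1,1)X 4/4 ✓
(1,3)O 3/3 ✓
(1,4)O 3/3 ✓
(2,0)X 3/3 ✓
(2,1)X 3/3 ✓
(2,4)O 4/4 ✓
(3,3)O 5/5 ✓
(3,4)O 4/4 ✓
(4,0)O 1/1 ✓
(4,1)O 2/2 ✓
(4,2)O 3/3 ✓
(4,3)O 4/4 ✓
(4,4)O 3/3 ✓
All meet the threshold, so the configuration is stable.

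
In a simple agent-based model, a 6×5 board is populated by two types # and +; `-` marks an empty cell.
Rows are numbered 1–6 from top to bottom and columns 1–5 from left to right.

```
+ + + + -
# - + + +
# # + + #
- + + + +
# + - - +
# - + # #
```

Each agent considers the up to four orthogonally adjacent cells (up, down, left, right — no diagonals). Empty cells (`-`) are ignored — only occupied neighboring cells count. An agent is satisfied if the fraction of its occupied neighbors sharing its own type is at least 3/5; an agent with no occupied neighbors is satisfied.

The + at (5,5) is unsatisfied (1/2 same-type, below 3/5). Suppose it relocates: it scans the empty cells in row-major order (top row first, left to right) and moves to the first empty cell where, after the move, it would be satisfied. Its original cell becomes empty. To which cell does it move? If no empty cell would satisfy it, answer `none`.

Vacating (5,5). Empty cells in order:
  (1,5): 2/2 same-type → satisfied — stop here.

(1,5)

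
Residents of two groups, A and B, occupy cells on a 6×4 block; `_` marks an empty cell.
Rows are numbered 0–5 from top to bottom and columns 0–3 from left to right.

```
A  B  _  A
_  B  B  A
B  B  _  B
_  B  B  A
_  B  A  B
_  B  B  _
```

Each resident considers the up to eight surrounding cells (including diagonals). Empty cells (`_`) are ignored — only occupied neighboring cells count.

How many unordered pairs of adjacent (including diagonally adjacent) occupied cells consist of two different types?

Scan each occupied cell's neighbors to the right and below (and the two forward diagonals) so each pair is counted once.
From row 0: 3 unlike of 6 pairs (running 3/6).
From row 1: 2 unlike of 7 pairs (running 5/13).
From row 2: 1 unlike of 6 pairs (running 6/19).
From row 3: 4 unlike of 9 pairs (running 10/28).
From row 4: 4 unlike of 7 pairs (running 14/35).
From row 5: 0 unlike of 1 pairs (running 14/36).
Total adjacent occupied pairs: 36; unlike-type pairs: 14.

14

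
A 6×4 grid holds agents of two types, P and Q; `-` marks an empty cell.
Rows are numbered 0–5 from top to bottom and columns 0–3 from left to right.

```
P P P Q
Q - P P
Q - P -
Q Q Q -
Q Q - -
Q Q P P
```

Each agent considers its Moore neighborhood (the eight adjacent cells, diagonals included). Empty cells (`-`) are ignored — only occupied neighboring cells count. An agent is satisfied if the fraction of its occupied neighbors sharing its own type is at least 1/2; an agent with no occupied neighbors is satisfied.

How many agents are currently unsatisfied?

3

Row 0: (0,0)P 1/2 ✓ · (0,1)P 3/4 ✓ · (0,2)P 3/4 ✓ · (0,3)Q 0/3 ✗
Row 1: (1,0)Q 1/3 ✗ · (1,2)P 4/5 ✓ · (1,3)P 3/4 ✓
Row 2: (2,0)Q 3/3 ✓ · (2,2)P 2/4 ✓
Row 3: (3,0)Q 4/4 ✓ · (3,1)Q 5/6 ✓ · (3,2)Q 2/3 ✓
Row 4: (4,0)Q 5/5 ✓ · (4,1)Q 6/7 ✓
Row 5: (5,0)Q 3/3 ✓ · (5,1)Q 3/4 ✓ · (5,2)P 1/3 ✗ · (5,3)P 1/1 ✓
Unsatisfied: (0,3), (1,0), (5,2) — 3 in total.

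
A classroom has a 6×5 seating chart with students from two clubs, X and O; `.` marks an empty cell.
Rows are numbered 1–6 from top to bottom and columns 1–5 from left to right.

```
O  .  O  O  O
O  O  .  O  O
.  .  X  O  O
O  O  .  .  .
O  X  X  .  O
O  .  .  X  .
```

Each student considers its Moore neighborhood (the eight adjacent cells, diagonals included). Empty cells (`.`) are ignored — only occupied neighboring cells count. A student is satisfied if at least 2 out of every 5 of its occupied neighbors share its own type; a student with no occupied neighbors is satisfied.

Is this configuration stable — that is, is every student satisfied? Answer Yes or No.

Row 1: (1,1)O 2/2 ok · (1,3)O 3/3 ok · (1,4)O 4/4 ok · (1,5)O 3/3 ok
Row 2: (2,1)O 2/2 ok · (2,2)O 3/4 ok · (2,4)O 6/7 ok · (2,5)O 5/5 ok
Row 3: (3,3)X 0/4 unhappy · (3,4)O 3/4 ok · (3,5)O 3/3 ok
Row 4: (4,1)O 2/3 ok · (4,2)O 2/5 ok
Row 5: (5,1)O 3/4 ok · (5,2)X 1/5 unhappy · (5,3)X 2/3 ok · (5,5)O 0/1 unhappy
Row 6: (6,1)O 1/2 ok · (6,4)X 1/2 ok
For instance (3,3) has only 0/4 same-type neighbors, below 2/5.

No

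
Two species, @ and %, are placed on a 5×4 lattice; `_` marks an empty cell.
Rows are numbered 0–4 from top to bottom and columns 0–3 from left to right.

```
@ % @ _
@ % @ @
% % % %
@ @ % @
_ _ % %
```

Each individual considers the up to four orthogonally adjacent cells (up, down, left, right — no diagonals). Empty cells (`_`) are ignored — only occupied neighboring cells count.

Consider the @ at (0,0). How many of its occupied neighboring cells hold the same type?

Occupied neighbors of (0,0): (1,0)=@, (0,1)=%.
Same type (@): 1 of 2.

1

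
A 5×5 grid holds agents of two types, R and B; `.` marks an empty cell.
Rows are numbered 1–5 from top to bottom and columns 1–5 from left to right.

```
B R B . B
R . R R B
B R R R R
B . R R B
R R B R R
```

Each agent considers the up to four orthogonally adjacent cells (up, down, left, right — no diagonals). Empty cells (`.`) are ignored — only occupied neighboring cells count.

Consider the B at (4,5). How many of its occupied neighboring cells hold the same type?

0

Occupied neighbors of (4,5): (3,5)=R, (5,5)=R, (4,4)=R.
Same type (B): 0 of 3.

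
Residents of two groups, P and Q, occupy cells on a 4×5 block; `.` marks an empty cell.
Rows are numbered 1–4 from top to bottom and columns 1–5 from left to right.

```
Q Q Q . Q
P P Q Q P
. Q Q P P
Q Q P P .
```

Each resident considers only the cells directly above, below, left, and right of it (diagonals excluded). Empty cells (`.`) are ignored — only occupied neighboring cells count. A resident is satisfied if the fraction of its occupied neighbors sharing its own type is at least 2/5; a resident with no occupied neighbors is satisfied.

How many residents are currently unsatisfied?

(1,1)Q 1/2 ok
(1,2)Q 2/3 ok
(1,3)Q 2/2 ok
(1,5)Q 0/1 unhappy
(2,1)P 1/2 ok
(2,2)P 1/4 unhappy
(2,3)Q 3/4 ok
(2,4)Q 1/3 unhappy
(2,5)P 1/3 unhappy
(3,2)Q 2/3 ok
(3,3)Q 2/4 ok
(3,4)P 2/4 ok
(3,5)P 2/2 ok
(4,1)Q 1/1 ok
(4,2)Q 2/3 ok
(4,3)P 1/3 unhappy
(4,4)P 2/2 ok
Unsatisfied: (1,5), (2,2), (2,4), (2,5), (4,3) — 5 in total.

5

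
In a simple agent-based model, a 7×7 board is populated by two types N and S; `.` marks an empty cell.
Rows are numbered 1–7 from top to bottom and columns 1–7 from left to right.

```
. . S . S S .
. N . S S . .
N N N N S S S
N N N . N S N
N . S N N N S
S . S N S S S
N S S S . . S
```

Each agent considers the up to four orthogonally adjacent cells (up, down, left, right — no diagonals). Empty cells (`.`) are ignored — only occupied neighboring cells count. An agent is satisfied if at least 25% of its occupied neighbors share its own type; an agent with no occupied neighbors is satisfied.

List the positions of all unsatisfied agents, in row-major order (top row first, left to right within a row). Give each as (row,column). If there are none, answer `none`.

(4,7), (6,1), (7,1)

(1,3)S 0/0 ✓
(1,5)S 2/2 ✓
(1,6)S 1/1 ✓
(2,2)N 1/1 ✓
(2,4)S 1/2 ✓
(2,5)S 3/3 ✓
(3,1)N 2/2 ✓
(3,2)N 4/4 ✓
(3,3)N 3/3 ✓
(3,4)N 1/3 ✓
(3,5)S 2/4 ✓
(3,6)S 3/3 ✓
(3,7)S 1/2 ✓
(4,1)N 3/3 ✓
(4,2)N 3/3 ✓
(4,3)N 2/3 ✓
(4,5)N 1/3 ✓
(4,6)S 1/4 ✓
(4,7)N 0/3 ✗
(5,1)N 1/2 ✓
(5,3)S 1/3 ✓
(5,4)N 2/3 ✓
(5,5)N 3/4 ✓
(5,6)N 1/4 ✓
(5,7)S 1/3 ✓
(6,1)S 0/2 ✗
(6,3)S 2/3 ✓
(6,4)N 1/4 ✓
(6,5)S 1/3 ✓
(6,6)S 2/3 ✓
(6,7)S 3/3 ✓
(7,1)N 0/2 ✗
(7,2)S 1/2 ✓
(7,3)S 3/3 ✓
(7,4)S 1/2 ✓
(7,7)S 1/1 ✓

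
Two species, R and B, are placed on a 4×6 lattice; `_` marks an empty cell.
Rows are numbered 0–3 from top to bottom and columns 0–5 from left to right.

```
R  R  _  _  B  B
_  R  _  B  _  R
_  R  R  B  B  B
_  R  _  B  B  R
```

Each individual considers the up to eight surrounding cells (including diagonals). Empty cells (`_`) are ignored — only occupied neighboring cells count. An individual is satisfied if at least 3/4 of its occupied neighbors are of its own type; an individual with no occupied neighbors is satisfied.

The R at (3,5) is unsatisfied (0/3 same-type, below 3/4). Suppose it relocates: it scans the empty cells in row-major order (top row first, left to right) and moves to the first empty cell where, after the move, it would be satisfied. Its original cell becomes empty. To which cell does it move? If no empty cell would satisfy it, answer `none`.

(1,0)

Vacating (3,5). Empty cells in order:
  (0,2): 2/3 same-type → still unsatisfied.
  (0,3): 0/2 same-type → still unsatisfied.
  (1,0): 4/4 same-type → satisfied — stop here.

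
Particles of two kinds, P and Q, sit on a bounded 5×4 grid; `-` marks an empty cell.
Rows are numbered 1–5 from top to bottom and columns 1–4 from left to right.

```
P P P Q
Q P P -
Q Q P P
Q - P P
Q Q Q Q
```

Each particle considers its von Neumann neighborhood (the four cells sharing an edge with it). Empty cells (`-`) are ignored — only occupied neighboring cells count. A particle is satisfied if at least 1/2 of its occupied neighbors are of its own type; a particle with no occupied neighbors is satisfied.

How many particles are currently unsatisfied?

3

Row 1: (1,1)P 1/2 ok · (1,2)P 3/3 ok · (1,3)P 2/3 ok · (1,4)Q 0/1 unhappy
Row 2: (2,1)Q 1/3 unhappy · (2,2)P 2/4 ok · (2,3)P 3/3 ok
Row 3: (3,1)Q 3/3 ok · (3,2)Q 1/3 unhappy · (3,3)P 3/4 ok · (3,4)P 2/2 ok
Row 4: (4,1)Q 2/2 ok · (4,3)P 2/3 ok · (4,4)P 2/3 ok
Row 5: (5,1)Q 2/2 ok · (5,2)Q 2/2 ok · (5,3)Q 2/3 ok · (5,4)Q 1/2 ok
Unsatisfied: (1,4), (2,1), (3,2) — 3 in total.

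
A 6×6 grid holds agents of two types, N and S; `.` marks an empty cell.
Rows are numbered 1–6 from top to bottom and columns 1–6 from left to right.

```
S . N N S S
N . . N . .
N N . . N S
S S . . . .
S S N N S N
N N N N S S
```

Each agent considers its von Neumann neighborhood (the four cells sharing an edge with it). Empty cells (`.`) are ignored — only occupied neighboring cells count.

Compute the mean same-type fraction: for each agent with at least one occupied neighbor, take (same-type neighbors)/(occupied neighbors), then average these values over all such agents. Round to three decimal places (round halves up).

0.560

(1,1)S 0/1
(1,3)N 1/1
(1,4)N 2/3
(1,5)S 1/2
(1,6)S 1/1
(2,1)N 1/2
(2,4)N 1/1
(3,1)N 2/3
(3,2)N 1/2
(3,5)N 0/1
(3,6)S 0/1
(4,1)S 2/3
(4,2)S 2/3
(5,1)S 2/3
(5,2)S 2/4
(5,3)N 2/3
(5,4)N 2/3
(5,5)S 1/3
(5,6)N 0/2
(6,1)N 1/2
(6,2)N 2/3
(6,3)N 3/3
(6,4)N 2/3
(6,5)S 2/3
(6,6)S 1/2
Sum over 25 agents: 0/1 + 1/1 + 2/3 + 1/2 + 1/1 + 1/2 + 1/1 + 2/3 + 1/2 + 0/1 + 0/1 + 2/3 + 2/3 + 2/3 + 2/4 + 2/3 + 2/3 + 1/3 + 0/2 + 1/2 + 2/3 + 3/3 + 2/3 + 2/3 + 1/2 = 14; mean = 14 ÷ 25 = 14/25 = 0.56 → 0.560.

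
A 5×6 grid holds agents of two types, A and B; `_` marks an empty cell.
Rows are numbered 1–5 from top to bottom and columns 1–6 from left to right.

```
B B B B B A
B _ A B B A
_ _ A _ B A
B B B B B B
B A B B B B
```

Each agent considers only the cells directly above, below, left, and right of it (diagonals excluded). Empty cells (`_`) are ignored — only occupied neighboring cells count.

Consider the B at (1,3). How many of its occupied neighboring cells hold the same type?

2

Occupied neighbors of (1,3): (2,3)=A, (1,2)=B, (1,4)=B.
Same type (B): 2 of 3.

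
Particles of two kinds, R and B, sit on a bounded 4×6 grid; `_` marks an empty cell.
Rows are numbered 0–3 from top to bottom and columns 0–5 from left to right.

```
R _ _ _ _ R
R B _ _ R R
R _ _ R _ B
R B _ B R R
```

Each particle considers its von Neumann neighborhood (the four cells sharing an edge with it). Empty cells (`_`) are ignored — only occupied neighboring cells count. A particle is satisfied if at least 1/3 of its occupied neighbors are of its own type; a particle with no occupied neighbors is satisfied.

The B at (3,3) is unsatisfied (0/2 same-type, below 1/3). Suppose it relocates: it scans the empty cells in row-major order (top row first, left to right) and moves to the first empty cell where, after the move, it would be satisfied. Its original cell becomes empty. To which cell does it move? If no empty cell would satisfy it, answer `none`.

Vacating (3,3). Empty cells in order:
  (0,1): 1/2 same-type → satisfied — stop here.

(0,1)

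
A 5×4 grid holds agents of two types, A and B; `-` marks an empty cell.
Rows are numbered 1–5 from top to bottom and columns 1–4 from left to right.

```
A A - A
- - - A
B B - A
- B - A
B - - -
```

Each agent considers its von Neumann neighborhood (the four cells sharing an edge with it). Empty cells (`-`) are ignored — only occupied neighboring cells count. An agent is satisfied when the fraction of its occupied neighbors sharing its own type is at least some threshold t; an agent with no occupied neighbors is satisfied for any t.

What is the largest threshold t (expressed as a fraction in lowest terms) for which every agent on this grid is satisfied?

1/1

(1,1)A 1/1
(1,2)A 1/1
(1,4)A 1/1
(2,4)A 2/2
(3,1)B 1/1
(3,2)B 2/2
(3,4)A 2/2
(4,2)B 1/1
(4,4)A 1/1
(5,1)B — no occupied neighbors
The smallest same-type fraction is 1/1 at (1,1), which reduces to 1/1. Any threshold above that leaves this agent unsatisfied.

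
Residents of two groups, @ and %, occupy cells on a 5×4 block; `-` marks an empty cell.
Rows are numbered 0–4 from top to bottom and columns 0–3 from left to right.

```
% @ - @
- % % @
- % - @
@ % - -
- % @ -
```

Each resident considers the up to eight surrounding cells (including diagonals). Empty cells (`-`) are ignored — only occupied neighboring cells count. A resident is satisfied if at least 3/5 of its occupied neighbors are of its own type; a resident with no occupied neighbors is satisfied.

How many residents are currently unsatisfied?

9

(0,0)% 1/2 unhappy
(0,1)@ 0/3 unhappy
(0,3)@ 1/2 unhappy
(1,1)% 3/4 ok
(1,2)% 2/6 unhappy
(1,3)@ 2/3 ok
(2,1)% 3/4 ok
(2,3)@ 1/2 unhappy
(3,0)@ 0/3 unhappy
(3,1)% 2/4 unhappy
(4,1)% 1/3 unhappy
(4,2)@ 0/2 unhappy
Unsatisfied: (0,0), (0,1), (0,3), (1,2), (2,3), (3,0), (3,1), (4,1), (4,2) — 9 in total.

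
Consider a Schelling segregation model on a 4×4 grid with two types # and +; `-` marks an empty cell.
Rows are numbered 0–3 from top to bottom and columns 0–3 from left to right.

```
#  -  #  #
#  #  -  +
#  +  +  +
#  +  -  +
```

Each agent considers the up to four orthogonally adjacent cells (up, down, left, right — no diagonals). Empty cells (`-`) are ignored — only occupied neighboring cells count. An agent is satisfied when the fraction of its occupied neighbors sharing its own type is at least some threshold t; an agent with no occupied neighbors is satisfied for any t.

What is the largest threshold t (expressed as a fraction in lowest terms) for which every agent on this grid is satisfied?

(0,0)# 1/1
(0,2)# 1/1
(0,3)# 1/2
(1,0)# 3/3
(1,1)# 1/2
(1,3)+ 1/2
(2,0)# 2/3
(2,1)+ 2/4
(2,2)+ 2/2
(2,3)+ 3/3
(3,0)# 1/2
(3,1)+ 1/2
(3,3)+ 1/1
The smallest same-type fraction is 1/2 at (0,3), which reduces to 1/2. Any threshold above that leaves this agent unsatisfied.

1/2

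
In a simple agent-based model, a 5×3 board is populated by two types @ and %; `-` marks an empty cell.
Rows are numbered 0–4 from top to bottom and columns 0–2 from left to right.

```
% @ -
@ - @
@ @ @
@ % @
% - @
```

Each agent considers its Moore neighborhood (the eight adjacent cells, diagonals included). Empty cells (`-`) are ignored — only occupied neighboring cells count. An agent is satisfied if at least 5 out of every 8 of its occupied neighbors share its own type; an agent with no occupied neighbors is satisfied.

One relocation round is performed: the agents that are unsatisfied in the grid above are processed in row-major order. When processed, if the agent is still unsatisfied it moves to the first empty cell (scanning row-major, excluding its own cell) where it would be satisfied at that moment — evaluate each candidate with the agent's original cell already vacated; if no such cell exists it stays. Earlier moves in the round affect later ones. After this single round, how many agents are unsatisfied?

Initially unsatisfied (in order): (0,0), (3,0), (3,1), (4,0), (4,2).
  (0,0): no empty cell satisfies it; stays.
  (3,0) → (0,2).
  (3,1): no empty cell satisfies it; stays.
  (4,0): now satisfied by earlier moves; stays.
  (4,2) → (1,1).
Resulting grid:
% @ @
@ @ @
@ @ @
- % @
% - -
Unsatisfied now: (0,0), (3,1).

2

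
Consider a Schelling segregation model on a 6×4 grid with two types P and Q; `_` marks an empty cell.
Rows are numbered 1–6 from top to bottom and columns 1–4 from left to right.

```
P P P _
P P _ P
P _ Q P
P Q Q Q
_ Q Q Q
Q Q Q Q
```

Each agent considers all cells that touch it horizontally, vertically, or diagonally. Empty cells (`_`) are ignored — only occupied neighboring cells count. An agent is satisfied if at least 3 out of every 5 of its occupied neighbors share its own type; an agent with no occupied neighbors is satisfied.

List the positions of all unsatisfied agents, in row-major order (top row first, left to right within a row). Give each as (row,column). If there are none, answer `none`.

(3,3), (3,4), (4,1)

(1,1)P 3/3 ok
(1,2)P 4/4 ok
(1,3)P 3/3 ok
(2,1)P 4/4 ok
(2,2)P 5/6 ok
(2,4)P 2/3 ok
(3,1)P 3/4 ok
(3,3)Q 3/6 unhappy
(3,4)P 1/4 unhappy
(4,1)P 1/3 unhappy
(4,2)Q 4/6 ok
(4,3)Q 6/7 ok
(4,4)Q 4/5 ok
(5,2)Q 6/7 ok
(5,3)Q 8/8 ok
(5,4)Q 5/5 ok
(6,1)Q 2/2 ok
(6,2)Q 4/4 ok
(6,3)Q 5/5 ok
(6,4)Q 3/3 ok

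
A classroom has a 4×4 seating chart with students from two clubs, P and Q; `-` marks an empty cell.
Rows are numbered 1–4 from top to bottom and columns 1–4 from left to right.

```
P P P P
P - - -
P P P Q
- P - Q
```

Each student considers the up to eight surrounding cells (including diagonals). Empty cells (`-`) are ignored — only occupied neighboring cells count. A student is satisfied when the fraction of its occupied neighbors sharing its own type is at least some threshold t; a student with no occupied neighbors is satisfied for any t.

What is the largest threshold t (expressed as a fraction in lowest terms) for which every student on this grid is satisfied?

1/2

(1,1)P 2/2
(1,2)P 3/3
(1,3)P 2/2
(1,4)P 1/1
(2,1)P 4/4
(3,1)P 3/3
(3,2)P 4/4
(3,3)P 2/4
(3,4)Q 1/2
(4,2)P 3/3
(4,4)Q 1/2
The smallest same-type fraction is 2/4 at (3,3), which reduces to 1/2. Any threshold above that leaves this student unsatisfied.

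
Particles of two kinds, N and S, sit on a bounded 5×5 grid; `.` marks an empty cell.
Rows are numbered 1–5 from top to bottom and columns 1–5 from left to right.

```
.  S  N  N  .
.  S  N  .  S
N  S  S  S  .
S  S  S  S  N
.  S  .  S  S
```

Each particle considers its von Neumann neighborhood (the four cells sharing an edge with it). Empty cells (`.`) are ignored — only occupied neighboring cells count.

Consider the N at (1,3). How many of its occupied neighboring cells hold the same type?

2

Occupied neighbors of (1,3): (2,3)=N, (1,2)=S, (1,4)=N.
Same type (N): 2 of 3.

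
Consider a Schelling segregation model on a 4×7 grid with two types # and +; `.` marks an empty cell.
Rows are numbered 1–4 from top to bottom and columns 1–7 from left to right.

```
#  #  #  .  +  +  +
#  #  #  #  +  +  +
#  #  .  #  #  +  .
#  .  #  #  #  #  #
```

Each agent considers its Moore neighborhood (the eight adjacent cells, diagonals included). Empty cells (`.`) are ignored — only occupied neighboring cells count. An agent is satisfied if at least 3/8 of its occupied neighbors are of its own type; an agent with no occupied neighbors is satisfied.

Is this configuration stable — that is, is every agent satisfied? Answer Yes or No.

Yes

Row 1: (1,1)# 3/3 ✓ · (1,2)# 5/5 ✓ · (1,3)# 4/4 ✓ · (1,5)+ 3/4 ✓ · (1,6)+ 5/5 ✓ · (1,7)+ 3/3 ✓
Row 2: (2,1)# 5/5 ✓ · (2,2)# 7/7 ✓ · (2,3)# 6/6 ✓ · (2,4)# 4/6 ✓ · (2,5)+ 4/7 ✓ · (2,6)+ 6/7 ✓ · (2,7)+ 4/4 ✓
Row 3: (3,1)# 4/4 ✓ · (3,2)# 6/6 ✓ · (3,4)# 6/7 ✓ · (3,5)# 5/8 ✓ · (3,6)+ 3/7 ✓
Row 4: (4,1)# 2/2 ✓ · (4,3)# 3/3 ✓ · (4,4)# 4/4 ✓ · (4,5)# 4/5 ✓ · (4,6)# 3/4 ✓ · (4,7)# 1/2 ✓
All meet the threshold, so the configuration is stable.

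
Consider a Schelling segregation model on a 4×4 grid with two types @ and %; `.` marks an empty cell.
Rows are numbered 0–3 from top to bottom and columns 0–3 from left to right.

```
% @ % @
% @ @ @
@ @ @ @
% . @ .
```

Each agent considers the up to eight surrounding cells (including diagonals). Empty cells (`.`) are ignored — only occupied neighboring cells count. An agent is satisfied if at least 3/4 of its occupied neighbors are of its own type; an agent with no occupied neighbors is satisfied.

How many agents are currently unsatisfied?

Row 0: (0,0)% 1/3 ✗ · (0,1)@ 2/5 ✗ · (0,2)% 0/5 ✗ · (0,3)@ 2/3 ✗
Row 1: (1,0)% 1/5 ✗ · (1,1)@ 5/8 ✗ · (1,2)@ 7/8 ✓ · (1,3)@ 4/5 ✓
Row 2: (2,0)@ 2/4 ✗ · (2,1)@ 5/7 ✗ · (2,2)@ 6/6 ✓ · (2,3)@ 4/4 ✓
Row 3: (3,0)% 0/2 ✗ · (3,2)@ 3/3 ✓
Unsatisfied: (0,0), (0,1), (0,2), (0,3), (1,0), (1,1), (2,0), (2,1), (3,0) — 9 in total.

9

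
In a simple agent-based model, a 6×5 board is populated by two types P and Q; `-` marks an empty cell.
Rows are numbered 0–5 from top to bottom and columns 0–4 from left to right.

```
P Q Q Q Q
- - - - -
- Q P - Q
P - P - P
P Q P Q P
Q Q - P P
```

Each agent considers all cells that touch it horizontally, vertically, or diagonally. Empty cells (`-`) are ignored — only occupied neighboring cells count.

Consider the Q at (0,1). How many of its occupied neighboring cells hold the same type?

1

Occupied neighbors of (0,1): (0,0)=P, (0,2)=Q.
Same type (Q): 1 of 2.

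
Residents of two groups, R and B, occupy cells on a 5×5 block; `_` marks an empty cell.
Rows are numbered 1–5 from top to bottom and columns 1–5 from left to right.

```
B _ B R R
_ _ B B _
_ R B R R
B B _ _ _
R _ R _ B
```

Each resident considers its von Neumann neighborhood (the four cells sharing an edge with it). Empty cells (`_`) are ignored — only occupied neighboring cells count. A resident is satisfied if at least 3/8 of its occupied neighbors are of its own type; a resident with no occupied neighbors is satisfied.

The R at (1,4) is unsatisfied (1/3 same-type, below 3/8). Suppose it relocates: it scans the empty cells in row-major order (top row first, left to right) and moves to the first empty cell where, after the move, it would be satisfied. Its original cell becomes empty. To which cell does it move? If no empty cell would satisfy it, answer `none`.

(2,2)

Vacating (1,4). Empty cells in order:
  (1,2): 0/2 same-type → still unsatisfied.
  (2,1): 0/1 same-type → still unsatisfied.
  (2,2): 1/2 same-type → satisfied — stop here.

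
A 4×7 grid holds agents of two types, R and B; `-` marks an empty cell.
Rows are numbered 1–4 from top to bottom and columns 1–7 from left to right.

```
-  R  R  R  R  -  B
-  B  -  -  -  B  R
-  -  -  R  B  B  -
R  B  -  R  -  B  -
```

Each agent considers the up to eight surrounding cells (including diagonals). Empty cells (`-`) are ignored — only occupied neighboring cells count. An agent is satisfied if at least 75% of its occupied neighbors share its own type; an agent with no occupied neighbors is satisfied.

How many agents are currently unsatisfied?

Row 1: (1,2)R 1/2 ✗ · (1,3)R 2/3 ✗ · (1,4)R 2/2 ✓ · (1,5)R 1/2 ✗ · (1,7)B 1/2 ✗
Row 2: (2,2)B 0/2 ✗ · (2,6)B 3/5 ✗ · (2,7)R 0/3 ✗
Row 3: (3,4)R 1/2 ✗ · (3,5)B 3/5 ✗ · (3,6)B 3/4 ✓
Row 4: (4,1)R 0/1 ✗ · (4,2)B 0/1 ✗ · (4,4)R 1/2 ✗ · (4,6)B 2/2 ✓
Unsatisfied: (1,2), (1,3), (1,5), (1,7), (2,2), (2,6), (2,7), (3,4), (3,5), (4,1), (4,2), (4,4) — 12 in total.

12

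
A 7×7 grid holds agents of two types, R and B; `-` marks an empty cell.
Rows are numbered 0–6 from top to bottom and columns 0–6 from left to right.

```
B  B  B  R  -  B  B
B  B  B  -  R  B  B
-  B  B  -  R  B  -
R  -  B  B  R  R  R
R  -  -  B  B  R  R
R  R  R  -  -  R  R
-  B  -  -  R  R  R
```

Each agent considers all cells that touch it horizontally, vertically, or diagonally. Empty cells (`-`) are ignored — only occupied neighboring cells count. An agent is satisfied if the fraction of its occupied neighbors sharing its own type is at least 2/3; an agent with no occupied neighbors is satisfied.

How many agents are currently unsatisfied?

(0,0)B 3/3 ✓
(0,1)B 5/5 ✓
(0,2)B 3/4 ✓
(0,3)R 1/3 ✗
(0,5)B 3/4 ✓
(0,6)B 3/3 ✓
(1,0)B 4/4 ✓
(1,1)B 7/7 ✓
(1,2)B 5/6 ✓
(1,4)R 2/5 ✗
(1,5)B 4/6 ✓
(1,6)B 4/4 ✓
(2,1)B 5/6 ✓
(2,2)B 5/5 ✓
(2,4)R 3/6 ✗
(2,5)B 2/7 ✗
(3,0)R 1/2 ✗
(3,2)B 4/4 ✓
(3,3)B 4/6 ✓
(3,4)R 3/7 ✗
(3,5)R 5/7 ✓
(3,6)R 3/4 ✓
(4,0)R 3/3 ✓
(4,3)B 3/5 ✗
(4,4)B 2/6 ✗
(4,5)R 6/7 ✓
(4,6)R 5/5 ✓
(5,0)R 2/3 ✓
(5,1)R 3/4 ✓
(5,2)R 1/3 ✗
(5,5)R 6/7 ✓
(5,6)R 5/5 ✓
(6,1)B 0/3 ✗
(6,4)R 2/2 ✓
(6,5)R 4/4 ✓
(6,6)R 3/3 ✓
Unsatisfied: (0,3), (1,4), (2,4), (2,5), (3,0), (3,4), (4,3), (4,4), (5,2), (6,1) — 10 in total.

10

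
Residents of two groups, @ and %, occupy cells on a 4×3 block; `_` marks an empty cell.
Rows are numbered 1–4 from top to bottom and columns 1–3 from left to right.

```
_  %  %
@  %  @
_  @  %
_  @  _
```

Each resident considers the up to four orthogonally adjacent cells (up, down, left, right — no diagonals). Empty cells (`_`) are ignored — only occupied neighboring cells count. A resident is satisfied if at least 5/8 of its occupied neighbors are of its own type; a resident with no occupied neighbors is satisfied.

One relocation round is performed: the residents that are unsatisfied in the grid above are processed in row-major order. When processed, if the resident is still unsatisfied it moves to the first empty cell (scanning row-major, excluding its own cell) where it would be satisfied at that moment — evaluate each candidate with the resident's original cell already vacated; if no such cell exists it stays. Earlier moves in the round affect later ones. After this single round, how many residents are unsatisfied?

Initially unsatisfied (in order): (1,3), (2,1), (2,2), (2,3), (3,2), (3,3).
  (1,3): no empty cell satisfies it; stays.
  (2,1) → (3,1).
  (2,2) → (1,1).
  (2,3) → (4,1).
  (3,2): now satisfied by earlier moves; stays.
  (3,3) → (2,3).
Resulting grid:
% % %
_ _ %
@ @ _
@ @ _
All satisfied now.

0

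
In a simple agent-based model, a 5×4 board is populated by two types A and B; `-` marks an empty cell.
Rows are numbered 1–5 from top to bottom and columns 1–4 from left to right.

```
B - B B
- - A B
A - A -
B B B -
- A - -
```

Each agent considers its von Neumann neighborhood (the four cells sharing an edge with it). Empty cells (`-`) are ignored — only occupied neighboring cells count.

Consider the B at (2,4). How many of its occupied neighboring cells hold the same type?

Occupied neighbors of (2,4): (1,4)=B, (2,3)=A.
Same type (B): 1 of 2.

1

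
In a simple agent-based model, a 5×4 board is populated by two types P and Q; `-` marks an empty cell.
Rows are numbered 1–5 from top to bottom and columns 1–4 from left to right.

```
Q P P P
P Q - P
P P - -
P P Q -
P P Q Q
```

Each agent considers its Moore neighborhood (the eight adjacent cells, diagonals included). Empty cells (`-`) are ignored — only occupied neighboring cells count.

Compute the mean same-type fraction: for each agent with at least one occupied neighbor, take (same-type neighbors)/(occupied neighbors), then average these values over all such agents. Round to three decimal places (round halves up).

0.689

Row 1: (1,1)Q 1/3 · (1,2)P 2/4 · (1,3)P 3/4 · (1,4)P 2/2
Row 2: (2,1)P 3/5 · (2,2)Q 1/6 · (2,4)P 2/2
Row 3: (3,1)P 4/5 · (3,2)P 4/6
Row 4: (4,1)P 5/5 · (4,2)P 5/7 · (4,3)Q 2/5
Row 5: (5,1)P 3/3 · (5,2)P 3/5 · (5,3)Q 2/4 · (5,4)Q 2/2
Sum over 16 agents: 1/3 + 2/4 + 3/4 + 2/2 + 3/5 + 1/6 + 2/2 + 4/5 + 4/6 + 5/5 + 5/7 + 2/5 + 3/3 + 3/5 + 2/4 + 2/2 = 4633/420; mean = 4633/420 ÷ 16 = 4633/6720 = 0.689434… → 0.689.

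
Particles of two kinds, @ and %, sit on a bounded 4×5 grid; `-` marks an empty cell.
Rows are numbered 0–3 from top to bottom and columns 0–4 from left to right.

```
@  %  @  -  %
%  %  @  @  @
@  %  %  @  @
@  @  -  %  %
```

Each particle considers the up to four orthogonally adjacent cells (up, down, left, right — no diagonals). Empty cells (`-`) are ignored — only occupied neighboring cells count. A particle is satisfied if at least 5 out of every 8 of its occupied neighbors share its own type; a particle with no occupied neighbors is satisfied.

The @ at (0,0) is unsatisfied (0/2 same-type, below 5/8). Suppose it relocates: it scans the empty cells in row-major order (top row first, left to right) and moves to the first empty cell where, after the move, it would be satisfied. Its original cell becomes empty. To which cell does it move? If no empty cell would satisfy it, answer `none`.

(0,3)

Vacating (0,0). Empty cells in order:
  (0,3): 2/3 same-type → satisfied — stop here.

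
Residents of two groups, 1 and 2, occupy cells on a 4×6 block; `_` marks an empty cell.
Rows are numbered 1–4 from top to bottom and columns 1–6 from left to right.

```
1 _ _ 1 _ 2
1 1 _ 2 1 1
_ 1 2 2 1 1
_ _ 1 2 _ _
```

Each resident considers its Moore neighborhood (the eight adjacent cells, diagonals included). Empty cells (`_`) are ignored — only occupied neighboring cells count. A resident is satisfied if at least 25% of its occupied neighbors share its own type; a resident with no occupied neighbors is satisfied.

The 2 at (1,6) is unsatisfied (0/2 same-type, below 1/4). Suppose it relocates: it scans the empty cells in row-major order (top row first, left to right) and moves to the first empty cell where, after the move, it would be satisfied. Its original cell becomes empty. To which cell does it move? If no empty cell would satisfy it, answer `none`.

Vacating (1,6). Empty cells in order:
  (1,2): 0/3 same-type → still unsatisfied.
  (1,3): 1/3 same-type → satisfied — stop here.

(1,3)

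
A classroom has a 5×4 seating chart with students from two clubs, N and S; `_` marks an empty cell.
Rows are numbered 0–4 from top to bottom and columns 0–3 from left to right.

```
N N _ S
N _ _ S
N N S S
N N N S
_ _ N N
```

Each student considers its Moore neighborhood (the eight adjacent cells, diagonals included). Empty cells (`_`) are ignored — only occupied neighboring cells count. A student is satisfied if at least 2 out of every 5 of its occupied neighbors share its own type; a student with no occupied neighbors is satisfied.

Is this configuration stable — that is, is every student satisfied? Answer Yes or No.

Yes

Row 0: (0,0)N 2/2 satisfied · (0,1)N 2/2 satisfied · (0,3)S 1/1 satisfied
Row 1: (1,0)N 4/4 satisfied · (1,3)S 3/3 satisfied
Row 2: (2,0)N 4/4 satisfied · (2,1)N 5/6 satisfied · (2,2)S 3/6 satisfied · (2,3)S 3/4 satisfied
Row 3: (3,0)N 3/3 satisfied · (3,1)N 5/6 satisfied · (3,2)N 4/7 satisfied · (3,3)S 2/5 satisfied
Row 4: (4,2)N 3/4 satisfied · (4,3)N 2/3 satisfied
All meet the threshold, so the configuration is stable.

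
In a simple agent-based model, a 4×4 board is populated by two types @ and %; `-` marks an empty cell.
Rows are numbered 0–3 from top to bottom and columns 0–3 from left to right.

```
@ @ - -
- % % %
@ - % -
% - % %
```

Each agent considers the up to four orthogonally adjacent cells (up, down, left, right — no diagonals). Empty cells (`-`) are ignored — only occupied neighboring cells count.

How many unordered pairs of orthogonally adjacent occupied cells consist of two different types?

Scan each occupied cell's neighbors to the right and below so each pair is counted once.
Row 0: @(0,0)–@(0,1)= @(0,1)–%(1,1)≠  → 1/2 unlike.
Row 1: %(1,1)–%(1,2)= %(1,2)–%(1,3)= %(1,2)–%(2,2)=  → 0/3 unlike.
Row 2: @(2,0)–%(3,0)≠ %(2,2)–%(3,2)=  → 1/2 unlike.
Row 3: %(3,2)–%(3,3)=  → 0/1 unlike.
Total adjacent occupied pairs: 8; unlike-type pairs: 2.

2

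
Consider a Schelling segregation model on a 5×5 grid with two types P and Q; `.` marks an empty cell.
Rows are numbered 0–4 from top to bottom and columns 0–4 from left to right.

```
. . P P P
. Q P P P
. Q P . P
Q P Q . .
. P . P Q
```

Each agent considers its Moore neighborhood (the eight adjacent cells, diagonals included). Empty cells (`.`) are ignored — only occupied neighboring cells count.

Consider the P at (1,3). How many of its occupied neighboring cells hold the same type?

Occupied neighbors of (1,3): (0,2)=P, (0,3)=P, (0,4)=P, (1,2)=P, (1,4)=P, (2,2)=P, (2,4)=P.
Same type (P): 7 of 7.

7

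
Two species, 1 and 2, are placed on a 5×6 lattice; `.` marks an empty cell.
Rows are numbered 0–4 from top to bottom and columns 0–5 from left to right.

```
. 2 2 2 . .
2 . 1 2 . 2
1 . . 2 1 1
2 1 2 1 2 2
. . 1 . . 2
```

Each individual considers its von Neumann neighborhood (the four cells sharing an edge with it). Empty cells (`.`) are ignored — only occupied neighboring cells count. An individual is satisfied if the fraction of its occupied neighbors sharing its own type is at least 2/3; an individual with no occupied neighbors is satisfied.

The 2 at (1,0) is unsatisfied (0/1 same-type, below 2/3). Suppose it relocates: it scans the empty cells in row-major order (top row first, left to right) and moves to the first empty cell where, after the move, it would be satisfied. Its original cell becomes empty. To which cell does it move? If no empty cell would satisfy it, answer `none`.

Vacating (1,0). Empty cells in order:
  (0,0): 1/1 same-type → satisfied — stop here.

(0,0)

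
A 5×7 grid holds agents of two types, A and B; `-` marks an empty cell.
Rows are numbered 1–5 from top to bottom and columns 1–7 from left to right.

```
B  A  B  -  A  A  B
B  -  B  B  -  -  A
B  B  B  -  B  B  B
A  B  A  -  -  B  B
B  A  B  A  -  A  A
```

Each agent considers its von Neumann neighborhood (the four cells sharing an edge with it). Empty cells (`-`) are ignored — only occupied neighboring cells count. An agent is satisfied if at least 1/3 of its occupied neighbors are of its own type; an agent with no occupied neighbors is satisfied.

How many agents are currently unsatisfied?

Row 1: (1,1)B 1/2 ok · (1,2)A 0/2 unhappy · (1,3)B 1/2 ok · (1,5)A 1/1 ok · (1,6)A 1/2 ok · (1,7)B 0/2 unhappy
Row 2: (2,1)B 2/2 ok · (2,3)B 3/3 ok · (2,4)B 1/1 ok · (2,7)A 0/2 unhappy
Row 3: (3,1)B 2/3 ok · (3,2)B 3/3 ok · (3,3)B 2/3 ok · (3,5)B 1/1 ok · (3,6)B 3/3 ok · (3,7)B 2/3 ok
Row 4: (4,1)A 0/3 unhappy · (4,2)B 1/4 unhappy · (4,3)A 0/3 unhappy · (4,6)B 2/3 ok · (4,7)B 2/3 ok
Row 5: (5,1)B 0/2 unhappy · (5,2)A 0/3 unhappy · (5,3)B 0/3 unhappy · (5,4)A 0/1 unhappy · (5,6)A 1/2 ok · (5,7)A 1/2 ok
Unsatisfied: (1,2), (1,7), (2,7), (4,1), (4,2), (4,3), (5,1), (5,2), (5,3), (5,4) — 10 in total.

10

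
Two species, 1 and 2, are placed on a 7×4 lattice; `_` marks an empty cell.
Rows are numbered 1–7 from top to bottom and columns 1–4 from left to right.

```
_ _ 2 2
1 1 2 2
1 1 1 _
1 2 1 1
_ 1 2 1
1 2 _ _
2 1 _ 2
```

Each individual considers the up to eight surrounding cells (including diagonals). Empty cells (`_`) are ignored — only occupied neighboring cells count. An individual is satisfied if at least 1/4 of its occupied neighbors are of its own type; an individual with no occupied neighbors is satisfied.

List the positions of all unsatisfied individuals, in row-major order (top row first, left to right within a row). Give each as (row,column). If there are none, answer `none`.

(4,2)

Row 1: (1,3)2 3/4 ok · (1,4)2 3/3 ok
Row 2: (2,1)1 3/3 ok · (2,2)1 4/6 ok · (2,3)2 3/6 ok · (2,4)2 3/4 ok
Row 3: (3,1)1 4/5 ok · (3,2)1 6/8 ok · (3,3)1 4/7 ok
Row 4: (4,1)1 3/4 ok · (4,2)2 1/7 unhappy · (4,3)1 5/7 ok · (4,4)1 3/4 ok
Row 5: (5,2)1 3/6 ok · (5,3)2 2/6 ok · (5,4)1 2/3 ok
Row 6: (6,1)1 2/4 ok · (6,2)2 2/5 ok
Row 7: (7,1)2 1/3 ok · (7,2)1 1/3 ok · (7,4)2 0/0 ok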